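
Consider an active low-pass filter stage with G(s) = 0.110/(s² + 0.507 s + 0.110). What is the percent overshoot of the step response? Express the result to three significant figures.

%OS ≈ 2.41%

Comparing the denominator to s² + 2ζω_n s + ω_n²: ω_n = √0.110 = 0.332 rad/s, and 2ζω_n = 0.507 so ζ = 0.507/(2·0.332) = 0.764.
Overshoot: exp(−π·0.764/√(1−0.764²)) = 0.0241, i.e. 2.41%.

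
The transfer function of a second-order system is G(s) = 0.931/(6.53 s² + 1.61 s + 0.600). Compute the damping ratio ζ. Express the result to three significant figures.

ζ ≈ 0.407

Dividing through by 6.53: denominator becomes s² + 0.2466 s + 0.09188.
So ω_n = √0.09188 = 0.303 rad/s and ζ = 0.2466/(2·0.303) = 0.407.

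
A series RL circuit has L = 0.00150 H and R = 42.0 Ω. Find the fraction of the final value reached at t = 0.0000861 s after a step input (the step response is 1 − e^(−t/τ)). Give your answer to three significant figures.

y/y_∞ ≈ 0.910

τ = L/R = 0.00150/42.0 = 0.0000357 s.
y(t)/y_∞ = 1 − e^(−t/τ) = 1 − e^(−0.0000861/0.0000357) = 1 − e^(−2.41) = 0.910.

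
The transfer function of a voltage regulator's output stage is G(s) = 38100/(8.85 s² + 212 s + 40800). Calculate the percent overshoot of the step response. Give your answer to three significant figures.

%OS ≈ 56.9%

Dividing through by 8.85: denominator becomes s² + 23.95 s + 4610.
So ω_n = √4610 = 67.9 rad/s and ζ = 23.95/(2·67.9) = 0.176.
%OS = 100 e^{−πζ/√(1−ζ²)} with ζ = 0.176 gives 56.9%.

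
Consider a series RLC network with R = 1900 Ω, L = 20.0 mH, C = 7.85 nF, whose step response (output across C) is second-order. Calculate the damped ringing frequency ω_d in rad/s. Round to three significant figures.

For a series RLC circuit (capacitor voltage as output), ω_n = 1/√(LC) = 1/√(20.0 mH · 7.85 nF) = 79800 rad/s.
ζ = (R/2)·√(C/L) = (1900/2)·√(7.85 nF/20.0 mH) = 0.595.
ω_d = ω_n√(1−ζ²) = 64100 rad/s.

ω_d ≈ 64100 rad/s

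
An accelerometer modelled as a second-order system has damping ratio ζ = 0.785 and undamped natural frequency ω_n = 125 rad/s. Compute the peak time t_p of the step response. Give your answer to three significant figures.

The damped frequency is ω_d = ω_n√(1−ζ²) = 125·√(1−0.616) = 77.4 rad/s.
Peak time t_p = π/ω_d = π/77.4 = 0.0406 s.

t_p ≈ 0.0406 s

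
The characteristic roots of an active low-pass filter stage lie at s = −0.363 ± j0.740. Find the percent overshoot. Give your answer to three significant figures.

|pole| = ω_n = √(0.363² + 0.740²) = 0.824 rad/s; ζ = cos θ = σ/ω_n = 0.440.
Overshoot: exp(−π·0.440/√(1−0.440²)) = 0.214, i.e. 21.4%.

%OS ≈ 21.4%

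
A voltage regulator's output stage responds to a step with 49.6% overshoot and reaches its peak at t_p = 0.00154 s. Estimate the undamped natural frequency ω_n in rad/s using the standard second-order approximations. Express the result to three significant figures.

ζ from %OS: ζ = |ln 0.496|/√(π²+ln²0.496) = 0.218.
t_p = π/ω_d ⇒ ω_d = 2040 rad/s; then ω_n = ω_d/√(1−ζ²) = 2090 rad/s.

ω_n ≈ 2090 rad/s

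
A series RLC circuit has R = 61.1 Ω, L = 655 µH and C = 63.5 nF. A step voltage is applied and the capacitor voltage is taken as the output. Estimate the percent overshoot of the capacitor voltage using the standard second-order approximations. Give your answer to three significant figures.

For a series RLC circuit (capacitor voltage as output), ω_n = 1/√(LC) = 1/√(655 µH · 63.5 nF) = 155000 rad/s.
ζ = (R/2)·√(C/L) = (61.1/2)·√(63.5 nF/655 µH) = 0.301.
%OS = 100 e^{−πζ/√(1−ζ²)} with ζ = 0.301 gives 37.1%.

%OS ≈ 37.1%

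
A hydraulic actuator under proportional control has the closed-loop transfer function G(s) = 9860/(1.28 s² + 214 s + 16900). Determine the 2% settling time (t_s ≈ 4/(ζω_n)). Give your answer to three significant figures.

Dividing through by 1.28: denominator becomes s² + 167.2 s + 13200.
So ω_n = √13200 = 115 rad/s and ζ = 167.2/(2·115) = 0.728.
t_s ≈ 4/(ζω_n) = 0.0479 s.

t_s ≈ 0.0479 s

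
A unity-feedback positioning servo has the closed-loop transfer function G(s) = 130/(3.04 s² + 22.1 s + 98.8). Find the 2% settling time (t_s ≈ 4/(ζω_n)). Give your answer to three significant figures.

t_s ≈ 1.10 s

Dividing through by 3.04: denominator becomes s² + 7.270 s + 32.50.
So ω_n = √32.50 = 5.70 rad/s and ζ = 7.270/(2·5.70) = 0.638.
t_s ≈ 4/(ζω_n) = 1.10 s.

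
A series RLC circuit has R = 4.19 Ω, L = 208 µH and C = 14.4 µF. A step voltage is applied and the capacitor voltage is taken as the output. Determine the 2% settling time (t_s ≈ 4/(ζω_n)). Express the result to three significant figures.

For a series RLC circuit (capacitor voltage as output), ω_n = 1/√(LC) = 1/√(208 µH · 14.4 µF) = 18300 rad/s.
ζ = (R/2)·√(C/L) = (4.19/2)·√(14.4 µF/208 µH) = 0.551.
t_s ≈ 4/(ζω_n) = 0.000397 s.

t_s ≈ 0.000397 s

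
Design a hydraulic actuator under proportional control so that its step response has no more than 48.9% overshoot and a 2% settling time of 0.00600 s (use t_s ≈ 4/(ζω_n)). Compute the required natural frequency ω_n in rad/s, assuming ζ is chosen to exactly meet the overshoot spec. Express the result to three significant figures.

Inverting the overshoot relation: ζ = |ln 0.489|/√(π² + ln²0.489) = 0.222.
From t_s ≈ 4/(ζω_n): ω_n = 4/(ζ·t_s) = 4/(0.222·0.00600) = 3000 rad/s.

ω_n ≈ 3000 rad/s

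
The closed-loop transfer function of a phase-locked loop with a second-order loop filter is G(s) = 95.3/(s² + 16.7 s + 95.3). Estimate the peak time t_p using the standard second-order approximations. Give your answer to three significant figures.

t_p ≈ 0.621 s

ω_n = √95.3 = 9.76 rad/s; ζ = 16.7/(2·9.76) = 0.855.
ω_d = 9.76·√(1 − 0.855²) = 5.06 rad/s. Then t_p = π/ω_d = 0.621 s.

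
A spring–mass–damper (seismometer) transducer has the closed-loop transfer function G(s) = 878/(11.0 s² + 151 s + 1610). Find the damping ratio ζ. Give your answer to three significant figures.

Dividing through by 11.0: denominator becomes s² + 13.73 s + 146.4.
So ω_n = √146.4 = 12.1 rad/s and ζ = 13.73/(2·12.1) = 0.567.

ζ ≈ 0.567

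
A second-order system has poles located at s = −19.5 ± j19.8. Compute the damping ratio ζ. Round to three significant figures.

|pole| = ω_n = √(19.5² + 19.8²) = 27.8 rad/s; ζ = cos θ = σ/ω_n = 0.702.

ζ ≈ 0.702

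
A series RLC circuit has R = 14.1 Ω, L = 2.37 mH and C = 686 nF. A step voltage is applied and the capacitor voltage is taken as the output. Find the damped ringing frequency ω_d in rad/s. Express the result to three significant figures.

ω_d ≈ 24600 rad/s

For a series RLC circuit (capacitor voltage as output), ω_n = 1/√(LC) = 1/√(2.37 mH · 686 nF) = 24800 rad/s.
ζ = (R/2)·√(C/L) = (14.1/2)·√(686 nF/2.37 mH) = 0.120.
ω_d = 24800·√(1 − 0.120²) = 24600 rad/s.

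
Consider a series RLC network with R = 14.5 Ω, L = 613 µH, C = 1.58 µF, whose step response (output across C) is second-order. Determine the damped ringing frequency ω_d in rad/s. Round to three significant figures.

ω_d ≈ 29900 rad/s

For a series RLC circuit (capacitor voltage as output), ω_n = 1/√(LC) = 1/√(613 µH · 1.58 µF) = 32100 rad/s.
ζ = (R/2)·√(C/L) = (14.5/2)·√(1.58 µF/613 µH) = 0.368.
ω_d = ω_n√(1−ζ²) = 29900 rad/s.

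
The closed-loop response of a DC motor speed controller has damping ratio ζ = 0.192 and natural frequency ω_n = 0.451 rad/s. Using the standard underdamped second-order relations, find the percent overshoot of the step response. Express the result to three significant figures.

%OS ≈ 54.1%

For an underdamped second-order system, %OS = 100·exp(−πζ/√(1−ζ²)).
πζ/√(1−ζ²) = π·0.192/√(1−0.0369) = 0.6146, so %OS = 100·e^(−0.6146) = 54.1%.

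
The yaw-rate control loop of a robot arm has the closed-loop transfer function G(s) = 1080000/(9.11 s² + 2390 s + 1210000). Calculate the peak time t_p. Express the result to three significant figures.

t_p ≈ 0.00924 s

Dividing through by 9.11: denominator becomes s² + 262.3 s + 132800.
So ω_n = √132800 = 364 rad/s and ζ = 262.3/(2·364) = 0.360.
ω_d = 364·√(1 − 0.360²) = 340 rad/s. t_p = π/ω_d = 0.00924 s.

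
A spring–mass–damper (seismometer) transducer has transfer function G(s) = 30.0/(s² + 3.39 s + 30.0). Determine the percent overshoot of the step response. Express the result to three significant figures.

Comparing the denominator to s² + 2ζω_n s + ω_n²: ω_n = √30.0 = 5.48 rad/s, and 2ζω_n = 3.39 so ζ = 3.39/(2·5.48) = 0.309.
%OS = 100·exp(−πζ/√(1−ζ²)) = 36.0%.

%OS ≈ 36.0%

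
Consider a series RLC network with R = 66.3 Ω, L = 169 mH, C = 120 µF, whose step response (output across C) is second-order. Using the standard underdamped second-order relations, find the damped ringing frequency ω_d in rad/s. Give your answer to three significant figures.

For a series RLC circuit (capacitor voltage as output), ω_n = 1/√(LC) = 1/√(169 mH · 120 µF) = 222 rad/s.
ζ = (R/2)·√(C/L) = (66.3/2)·√(120 µF/169 mH) = 0.883.
ω_d = 222·√(1 − 0.883²) = 104 rad/s.

ω_d ≈ 104 rad/s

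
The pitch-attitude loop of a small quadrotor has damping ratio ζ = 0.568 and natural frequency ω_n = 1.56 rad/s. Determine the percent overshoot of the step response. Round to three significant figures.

%OS ≈ 11.4%

For an underdamped second-order system, %OS = 100·exp(−πζ/√(1−ζ²)).
πζ/√(1−ζ²) = π·0.568/√(1−0.323) = 2.168, so %OS = 100·e^(−2.168) = 11.4%.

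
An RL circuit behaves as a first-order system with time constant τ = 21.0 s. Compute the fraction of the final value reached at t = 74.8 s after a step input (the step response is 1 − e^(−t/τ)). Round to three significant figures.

y(t)/y_∞ = 1 − e^(−t/τ) = 1 − e^(−74.8/21.0) = 1 − e^(−3.56) = 0.972.

y/y_∞ ≈ 0.972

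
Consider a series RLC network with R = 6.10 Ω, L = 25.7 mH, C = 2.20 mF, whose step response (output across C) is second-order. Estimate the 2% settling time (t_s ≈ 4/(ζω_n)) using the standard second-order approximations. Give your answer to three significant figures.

For a series RLC circuit (capacitor voltage as output), ω_n = 1/√(LC) = 1/√(25.7 mH · 2.20 mF) = 133 rad/s.
ζ = (R/2)·√(C/L) = (6.10/2)·√(2.20 mF/25.7 mH) = 0.892.
t_s ≈ 4/(ζω_n) = 0.0337 s.

t_s ≈ 0.0337 s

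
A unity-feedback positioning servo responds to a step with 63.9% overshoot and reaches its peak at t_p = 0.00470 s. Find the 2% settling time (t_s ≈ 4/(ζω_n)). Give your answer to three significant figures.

From the overshoot, ζ = −ln(OS)/√(π²+ln²(OS)) = 0.141.
From t_p = π/ω_d, ω_d = π/0.00470 = 668 rad/s, so ω_n = ω_d/√(1−ζ²) = 675 rad/s.
t_s ≈ 4/(ζω_n) = 4/(0.141·675) = 0.0420 s.

t_s ≈ 0.0420 s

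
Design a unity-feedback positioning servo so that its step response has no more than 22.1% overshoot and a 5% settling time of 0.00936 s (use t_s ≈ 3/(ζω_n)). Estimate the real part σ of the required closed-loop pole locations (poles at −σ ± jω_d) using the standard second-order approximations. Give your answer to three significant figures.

The settling-time spec alone fixes σ = ζω_n = 3/t_s = 3/0.00936 = 321.
(Overshoot then fixes ζ = 0.433 and hence ω_d = σ·√(1−ζ²)/ζ = 667 rad/s.)

σ ≈ 321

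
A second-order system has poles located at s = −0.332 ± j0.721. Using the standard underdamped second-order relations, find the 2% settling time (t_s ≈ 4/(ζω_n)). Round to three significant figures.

For poles at −σ ± jω_d, ζω_n = σ = 0.332, so t_s ≈ 4/σ = 12.0 s.

t_s ≈ 12.0 s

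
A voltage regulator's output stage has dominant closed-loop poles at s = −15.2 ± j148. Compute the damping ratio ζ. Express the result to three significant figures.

|pole| = ω_n = √(15.2² + 148²) = 149 rad/s; ζ = cos θ = σ/ω_n = 0.102.

ζ ≈ 0.102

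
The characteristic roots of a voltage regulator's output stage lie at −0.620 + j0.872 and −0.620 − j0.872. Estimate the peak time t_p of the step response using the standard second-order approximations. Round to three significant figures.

t_p = π/ω_d with ω_d = 0.872 (the imaginary part), so t_p = 3.60 s.

t_p ≈ 3.60 s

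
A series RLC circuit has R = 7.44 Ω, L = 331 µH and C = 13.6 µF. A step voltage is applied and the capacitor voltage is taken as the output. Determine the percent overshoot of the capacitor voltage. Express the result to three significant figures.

%OS ≈ 2.71%

For a series RLC circuit (capacitor voltage as output), ω_n = 1/√(LC) = 1/√(331 µH · 13.6 µF) = 14900 rad/s.
ζ = (R/2)·√(C/L) = (7.44/2)·√(13.6 µF/331 µH) = 0.754.
%OS = 100·exp(−πζ/√(1−ζ²)) = 2.71%.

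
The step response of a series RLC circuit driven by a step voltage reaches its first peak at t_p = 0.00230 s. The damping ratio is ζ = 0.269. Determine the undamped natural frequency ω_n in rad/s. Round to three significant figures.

Peak time t_p = π/ω_d, so ω_d = π/t_p = π/0.00230 = 1370 rad/s.
ω_n = ω_d/√(1−ζ²) = 1370/√0.928 = 1420 rad/s.

ω_n ≈ 1420 rad/s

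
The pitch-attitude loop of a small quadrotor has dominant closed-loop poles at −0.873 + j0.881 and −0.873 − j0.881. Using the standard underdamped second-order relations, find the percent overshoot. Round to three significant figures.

%OS ≈ 4.45%

The poles are at −σ ± jω_d with σ = 0.873 and ω_d = 0.881, so ω_n = √(σ²+ω_d²) = 1.24 rad/s and ζ = σ/ω_n = 0.704.
%OS = 100 e^{−πζ/√(1−ζ²)} with ζ = 0.704 gives 4.45%.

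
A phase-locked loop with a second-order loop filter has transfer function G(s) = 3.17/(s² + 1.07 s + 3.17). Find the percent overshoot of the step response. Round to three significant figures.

ω_n = √3.17 = 1.78 rad/s; ζ = 1.07/(2·1.78) = 0.300.
%OS = 100·exp(−πζ/√(1−ζ²)) = 37.2%.

%OS ≈ 37.2%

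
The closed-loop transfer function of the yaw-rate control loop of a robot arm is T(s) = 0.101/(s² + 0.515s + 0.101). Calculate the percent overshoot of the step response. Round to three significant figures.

ω_n = √0.101 = 0.318 rad/s; ζ = 0.515/(2·0.318) = 0.810.
%OS = 100 e^{−πζ/√(1−ζ²)} with ζ = 0.810 gives 1.30%.

%OS ≈ 1.30%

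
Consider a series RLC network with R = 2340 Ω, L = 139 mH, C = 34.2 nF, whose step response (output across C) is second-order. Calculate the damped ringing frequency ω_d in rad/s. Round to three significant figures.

ω_d ≈ 11800 rad/s

For a series RLC circuit (capacitor voltage as output), ω_n = 1/√(LC) = 1/√(139 mH · 34.2 nF) = 14500 rad/s.
ζ = (R/2)·√(C/L) = (2340/2)·√(34.2 nF/139 mH) = 0.580.
ω_d = ω_n√(1−ζ²) = 11800 rad/s.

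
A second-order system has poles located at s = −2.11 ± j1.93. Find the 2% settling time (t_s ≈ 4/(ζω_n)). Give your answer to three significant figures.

For poles at −σ ± jω_d, ζω_n = σ = 2.11, so t_s ≈ 4/σ = 1.90 s.

t_s ≈ 1.90 s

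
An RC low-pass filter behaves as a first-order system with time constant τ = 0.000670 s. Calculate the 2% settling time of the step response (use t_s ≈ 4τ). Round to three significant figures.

t_s ≈ 0.00268 s

t_s ≈ 4τ = 0.00268 s.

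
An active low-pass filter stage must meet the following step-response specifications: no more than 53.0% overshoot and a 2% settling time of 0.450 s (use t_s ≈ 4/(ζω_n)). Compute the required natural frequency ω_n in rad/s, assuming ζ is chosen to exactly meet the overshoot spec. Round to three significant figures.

From %OS = 100·exp(−πζ/√(1−ζ²)), invert to get ζ = −ln(OS)/√(π² + ln²(OS)) with OS = 0.530.
−ln 0.530 = 0.6349, so ζ = 0.6349/√(π² + 0.4031) = 0.198.
Then ω_n = 4/(ζ t_s) = 4/(0.198 × 0.450) = 44.9 rad/s.

ω_n ≈ 44.9 rad/s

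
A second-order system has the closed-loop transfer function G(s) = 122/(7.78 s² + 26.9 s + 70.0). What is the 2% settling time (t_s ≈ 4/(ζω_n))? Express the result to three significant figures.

Dividing through by 7.78: denominator becomes s² + 3.458 s + 8.997.
So ω_n = √8.997 = 3.00 rad/s and ζ = 3.458/(2·3.00) = 0.576.
t_s ≈ 4/(ζω_n) = 2.31 s.

t_s ≈ 2.31 s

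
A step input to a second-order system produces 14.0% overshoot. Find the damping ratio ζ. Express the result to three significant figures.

From %OS = 100·exp(−πζ/√(1−ζ²)), invert to get ζ = −ln(OS)/√(π² + ln²(OS)) with OS = 0.140.
−ln 0.140 = 1.966, so ζ = 1.966/√(π² + 3.866) = 0.531.

ζ ≈ 0.531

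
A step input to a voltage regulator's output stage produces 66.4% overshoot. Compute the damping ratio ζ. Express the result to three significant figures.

Inverting the overshoot relation: ζ = |ln 0.664|/√(π² + ln²0.664) = 0.129.

ζ ≈ 0.129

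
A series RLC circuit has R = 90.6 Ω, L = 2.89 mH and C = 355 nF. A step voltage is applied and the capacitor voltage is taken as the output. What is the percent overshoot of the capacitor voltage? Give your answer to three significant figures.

For a series RLC circuit (capacitor voltage as output), ω_n = 1/√(LC) = 1/√(2.89 mH · 355 nF) = 31200 rad/s.
ζ = (R/2)·√(C/L) = (90.6/2)·√(355 nF/2.89 mH) = 0.502.
Overshoot: exp(−π·0.502/√(1−0.502²)) = 0.161, i.e. 16.1%.

%OS ≈ 16.1%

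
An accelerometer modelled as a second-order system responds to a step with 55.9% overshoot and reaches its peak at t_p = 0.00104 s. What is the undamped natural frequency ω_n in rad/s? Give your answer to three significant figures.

From the overshoot, ζ = −ln(OS)/√(π²+ln²(OS)) = 0.182.
From t_p = π/ω_d, ω_d = π/0.00104 = 3020 rad/s, so ω_n = ω_d/√(1−ζ²) = 3070 rad/s.

ω_n ≈ 3070 rad/s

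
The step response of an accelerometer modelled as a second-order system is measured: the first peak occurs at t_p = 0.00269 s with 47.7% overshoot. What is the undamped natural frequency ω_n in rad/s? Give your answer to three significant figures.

ω_n ≈ 1200 rad/s

From the overshoot, ζ = −ln(OS)/√(π²+ln²(OS)) = 0.229.
t_p = π/ω_d ⇒ ω_d = 1170 rad/s; then ω_n = ω_d/√(1−ζ²) = 1200 rad/s.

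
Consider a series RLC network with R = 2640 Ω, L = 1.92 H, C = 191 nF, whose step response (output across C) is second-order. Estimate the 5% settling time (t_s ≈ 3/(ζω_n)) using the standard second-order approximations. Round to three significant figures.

t_s ≈ 0.00436 s

For a series RLC circuit (capacitor voltage as output), ω_n = 1/√(LC) = 1/√(1.92 H · 191 nF) = 1650 rad/s.
ζ = (R/2)·√(C/L) = (2640/2)·√(191 nF/1.92 H) = 0.416.
t_s ≈ 3/(ζω_n) = 0.00436 s.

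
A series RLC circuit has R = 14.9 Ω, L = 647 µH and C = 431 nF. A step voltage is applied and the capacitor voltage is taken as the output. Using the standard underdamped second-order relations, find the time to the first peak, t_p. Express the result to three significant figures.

For a series RLC circuit (capacitor voltage as output), ω_n = 1/√(LC) = 1/√(647 µH · 431 nF) = 59900 rad/s.
ζ = (R/2)·√(C/L) = (14.9/2)·√(431 nF/647 µH) = 0.192.
ω_d = 59900·√(1 − 0.192²) = 58800 rad/s. t_p = π/ω_d = 0.0000535 s.

t_p ≈ 0.0000535 s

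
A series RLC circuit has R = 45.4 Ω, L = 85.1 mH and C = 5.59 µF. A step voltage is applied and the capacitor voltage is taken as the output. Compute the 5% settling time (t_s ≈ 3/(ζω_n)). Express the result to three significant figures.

t_s ≈ 0.0112 s

For a series RLC circuit (capacitor voltage as output), ω_n = 1/√(LC) = 1/√(85.1 mH · 5.59 µF) = 1450 rad/s.
ζ = (R/2)·√(C/L) = (45.4/2)·√(5.59 µF/85.1 mH) = 0.184.
t_s ≈ 3/(ζω_n) = 0.0112 s.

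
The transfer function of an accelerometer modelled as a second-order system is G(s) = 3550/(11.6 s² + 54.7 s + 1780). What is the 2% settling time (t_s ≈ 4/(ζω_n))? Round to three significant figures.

t_s ≈ 1.70 s

Dividing through by 11.6: denominator becomes s² + 4.716 s + 153.4.
So ω_n = √153.4 = 12.4 rad/s and ζ = 4.716/(2·12.4) = 0.190.
t_s ≈ 4/(ζω_n) = 1.70 s.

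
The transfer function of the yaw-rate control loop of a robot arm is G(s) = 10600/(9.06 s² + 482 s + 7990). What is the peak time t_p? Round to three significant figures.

Dividing through by 9.06: denominator becomes s² + 53.20 s + 881.9.
So ω_n = √881.9 = 29.7 rad/s and ζ = 53.20/(2·29.7) = 0.896.
The damped frequency ω_d = ω_n√(1−ζ²) = 13.2 rad/s. t_p = π/ω_d = 0.238 s.

t_p ≈ 0.238 s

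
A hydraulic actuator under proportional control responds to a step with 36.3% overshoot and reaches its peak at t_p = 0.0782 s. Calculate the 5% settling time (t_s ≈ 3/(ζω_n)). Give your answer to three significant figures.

t_s ≈ 0.232 s

ζ from %OS: ζ = |ln 0.363|/√(π²+ln²0.363) = 0.307.
t_p = π/ω_d ⇒ ω_d = 40.2 rad/s; then ω_n = ω_d/√(1−ζ²) = 42.2 rad/s.
t_s ≈ 3/(ζω_n) = 3/(0.307·42.2) = 0.232 s.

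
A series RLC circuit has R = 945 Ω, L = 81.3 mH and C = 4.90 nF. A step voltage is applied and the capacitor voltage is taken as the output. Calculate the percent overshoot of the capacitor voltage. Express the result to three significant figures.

%OS ≈ 69.3%

For a series RLC circuit (capacitor voltage as output), ω_n = 1/√(LC) = 1/√(81.3 mH · 4.90 nF) = 50100 rad/s.
ζ = (R/2)·√(C/L) = (945/2)·√(4.90 nF/81.3 mH) = 0.116.
Overshoot: exp(−π·0.116/√(1−0.116²)) = 0.693, i.e. 69.3%.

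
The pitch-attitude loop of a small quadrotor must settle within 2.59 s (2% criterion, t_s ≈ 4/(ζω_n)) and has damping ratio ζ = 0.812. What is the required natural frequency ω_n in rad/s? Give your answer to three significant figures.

Rearranging t_s ≈ 4/(ζω_n) gives ω_n = 4/(ζ·t_s) = 4/(0.812 × 2.59) = 1.90 rad/s.

ω_n ≈ 1.90 rad/s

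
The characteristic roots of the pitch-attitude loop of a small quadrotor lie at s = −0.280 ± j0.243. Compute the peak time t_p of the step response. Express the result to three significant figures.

t_p = π/ω_d with ω_d = 0.243 (the imaginary part), so t_p = 12.9 s.

t_p ≈ 12.9 s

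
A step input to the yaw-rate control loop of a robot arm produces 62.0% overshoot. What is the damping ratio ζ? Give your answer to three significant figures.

ζ ≈ 0.150

Inverting the overshoot relation: ζ = |ln 0.620|/√(π² + ln²0.620) = 0.150.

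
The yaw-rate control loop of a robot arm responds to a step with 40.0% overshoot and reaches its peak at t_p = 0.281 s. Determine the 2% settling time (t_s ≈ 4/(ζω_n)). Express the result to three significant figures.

t_s ≈ 1.23 s

ζ from %OS: ζ = |ln 0.400|/√(π²+ln²0.400) = 0.280.
t_p = π/ω_d ⇒ ω_d = 11.2 rad/s; then ω_n = ω_d/√(1−ζ²) = 11.6 rad/s.
t_s ≈ 4/(ζω_n) = 4/(0.280·11.6) = 1.23 s.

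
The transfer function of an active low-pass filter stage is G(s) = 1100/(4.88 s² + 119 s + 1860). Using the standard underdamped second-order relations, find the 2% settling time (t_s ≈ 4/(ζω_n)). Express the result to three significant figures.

t_s ≈ 0.328 s

Dividing through by 4.88: denominator becomes s² + 24.39 s + 381.1.
So ω_n = √381.1 = 19.5 rad/s and ζ = 24.39/(2·19.5) = 0.625.
t_s ≈ 4/(ζω_n) = 0.328 s.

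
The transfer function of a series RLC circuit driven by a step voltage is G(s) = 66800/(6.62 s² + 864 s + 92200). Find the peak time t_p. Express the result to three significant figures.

Dividing through by 6.62: denominator becomes s² + 130.5 s + 13930.
So ω_n = √13930 = 118 rad/s and ζ = 130.5/(2·118) = 0.553.
ω_d = ω_n√(1−ζ²) = 98.3 rad/s. t_p = π/ω_d = 0.0319 s.

t_p ≈ 0.0319 s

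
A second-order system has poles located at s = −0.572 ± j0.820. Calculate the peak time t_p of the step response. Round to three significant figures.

t_p = π/ω_d with ω_d = 0.820 (the imaginary part), so t_p = 3.83 s.

t_p ≈ 3.83 s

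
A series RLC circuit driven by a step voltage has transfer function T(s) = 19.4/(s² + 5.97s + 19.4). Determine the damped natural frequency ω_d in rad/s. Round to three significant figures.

ω_n = √19.4 = 4.40 rad/s; ζ = 5.97/(2·4.40) = 0.678.
The damped frequency ω_d = ω_n√(1−ζ²) = 3.24 rad/s.

ω_d ≈ 3.24 rad/s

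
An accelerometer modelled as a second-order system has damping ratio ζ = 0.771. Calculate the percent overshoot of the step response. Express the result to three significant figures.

%OS ≈ 2.23%

For an underdamped second-order system, %OS = 100·exp(−πζ/√(1−ζ²)).
πζ/√(1−ζ²) = π·0.771/√(1−0.594) = 3.803, so %OS = 100·e^(−3.803) = 2.23%.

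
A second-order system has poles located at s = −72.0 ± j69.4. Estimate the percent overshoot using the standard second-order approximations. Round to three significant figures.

With σ = 72.0, ω_d = 69.4: ω_n = √(σ²+ω_d²) = 100 rad/s, ζ = σ/ω_n = 0.720.
Overshoot: exp(−π·0.720/√(1−0.720²)) = 0.0384, i.e. 3.84%.

%OS ≈ 3.84%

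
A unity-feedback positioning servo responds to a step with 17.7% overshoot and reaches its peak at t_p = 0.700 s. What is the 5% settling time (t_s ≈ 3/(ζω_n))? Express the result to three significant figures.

The overshoot fixes ζ = −ln(OS)/√(π²+ln²(OS)) = 0.483.
t_p = π/ω_d ⇒ ω_d = 4.49 rad/s; then ω_n = ω_d/√(1−ζ²) = 5.12 rad/s.
t_s ≈ 3/(ζω_n) = 3/(0.483·5.12) = 1.21 s.

t_s ≈ 1.21 s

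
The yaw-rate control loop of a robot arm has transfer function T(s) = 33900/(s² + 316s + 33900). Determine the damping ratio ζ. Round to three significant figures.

ζ ≈ 0.858

Comparing the denominator to s² + 2ζω_n s + ω_n²: ω_n = √33900 = 184 rad/s, and 2ζω_n = 316 so ζ = 316/(2·184) = 0.858.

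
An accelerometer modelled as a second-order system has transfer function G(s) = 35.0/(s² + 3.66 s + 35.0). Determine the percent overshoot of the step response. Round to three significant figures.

Comparing the denominator to s² + 2ζω_n s + ω_n²: ω_n = √35.0 = 5.92 rad/s, and 2ζω_n = 3.66 so ζ = 3.66/(2·5.92) = 0.309.
%OS = 100 e^{−πζ/√(1−ζ²)} with ζ = 0.309 gives 36.0%.

%OS ≈ 36.0%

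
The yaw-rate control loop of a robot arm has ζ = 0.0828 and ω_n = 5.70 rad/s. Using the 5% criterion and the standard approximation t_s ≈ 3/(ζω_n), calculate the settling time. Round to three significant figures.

t_s ≈ 3/(ζω_n) = 3/(0.0828 × 5.70) = 6.36 s.

t_s ≈ 6.36 s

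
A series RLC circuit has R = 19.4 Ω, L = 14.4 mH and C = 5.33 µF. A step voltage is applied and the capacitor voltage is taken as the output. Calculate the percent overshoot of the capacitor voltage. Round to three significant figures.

%OS ≈ 55.1%

For a series RLC circuit (capacitor voltage as output), ω_n = 1/√(LC) = 1/√(14.4 mH · 5.33 µF) = 3610 rad/s.
ζ = (R/2)·√(C/L) = (19.4/2)·√(5.33 µF/14.4 mH) = 0.187.
%OS = 100·exp(−πζ/√(1−ζ²)) = 55.1%.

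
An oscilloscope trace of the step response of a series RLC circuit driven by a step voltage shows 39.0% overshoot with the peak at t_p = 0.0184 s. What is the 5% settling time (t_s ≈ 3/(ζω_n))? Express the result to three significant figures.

The overshoot fixes ζ = −ln(OS)/√(π²+ln²(OS)) = 0.287.
From t_p = π/ω_d, ω_d = π/0.0184 = 171 rad/s, so ω_n = ω_d/√(1−ζ²) = 178 rad/s.
t_s ≈ 3/(ζω_n) = 3/(0.287·178) = 0.0586 s.

t_s ≈ 0.0586 s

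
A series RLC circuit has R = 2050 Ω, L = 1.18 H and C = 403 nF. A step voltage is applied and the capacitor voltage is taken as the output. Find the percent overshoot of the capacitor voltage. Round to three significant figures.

%OS ≈ 9.54%

For a series RLC circuit (capacitor voltage as output), ω_n = 1/√(LC) = 1/√(1.18 H · 403 nF) = 1450 rad/s.
ζ = (R/2)·√(C/L) = (2050/2)·√(403 nF/1.18 H) = 0.599.
Overshoot: exp(−π·0.599/√(1−0.599²)) = 0.0954, i.e. 9.54%.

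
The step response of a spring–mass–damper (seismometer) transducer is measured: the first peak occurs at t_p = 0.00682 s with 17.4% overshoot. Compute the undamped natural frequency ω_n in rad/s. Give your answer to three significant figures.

ω_n ≈ 527 rad/s

ζ from %OS: ζ = |ln 0.174|/√(π²+ln²0.174) = 0.486.
t_p = π/ω_d ⇒ ω_d = 461 rad/s; then ω_n = ω_d/√(1−ζ²) = 527 rad/s.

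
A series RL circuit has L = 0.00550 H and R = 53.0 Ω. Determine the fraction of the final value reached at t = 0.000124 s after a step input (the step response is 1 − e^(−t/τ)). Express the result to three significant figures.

τ = L/R = 0.00550/53.0 = 0.000104 s.
y(t)/y_∞ = 1 − e^(−t/τ) = 1 − e^(−0.000124/0.000104) = 1 − e^(−1.19) = 0.697.

y/y_∞ ≈ 0.697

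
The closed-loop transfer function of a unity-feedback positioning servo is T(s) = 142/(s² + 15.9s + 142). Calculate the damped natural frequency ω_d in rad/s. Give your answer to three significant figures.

ω_n = √142 = 11.9 rad/s; ζ = 15.9/(2·11.9) = 0.667.
The damped frequency ω_d = ω_n√(1−ζ²) = 8.88 rad/s.

ω_d ≈ 8.88 rad/s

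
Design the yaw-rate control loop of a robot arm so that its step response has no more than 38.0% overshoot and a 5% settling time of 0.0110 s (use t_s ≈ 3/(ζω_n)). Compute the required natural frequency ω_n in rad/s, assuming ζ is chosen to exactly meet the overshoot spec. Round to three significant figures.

ω_n ≈ 927 rad/s

Inverting the overshoot relation: ζ = |ln 0.380|/√(π² + ln²0.380) = 0.294.
From t_s ≈ 3/(ζω_n): ω_n = 3/(ζ·t_s) = 3/(0.294·0.0110) = 927 rad/s.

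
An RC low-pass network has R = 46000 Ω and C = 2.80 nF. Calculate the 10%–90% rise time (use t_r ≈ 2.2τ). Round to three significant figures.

τ = RC = 46000 × 2.80 nF = 0.000129 s.
t_r ≈ 2.2τ = 0.000283 s.

t_r ≈ 0.000283 s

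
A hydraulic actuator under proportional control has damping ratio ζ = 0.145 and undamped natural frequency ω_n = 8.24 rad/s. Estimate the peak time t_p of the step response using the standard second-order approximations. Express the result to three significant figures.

t_p ≈ 0.385 s

The damped frequency is ω_d = ω_n√(1−ζ²) = 8.24·√(1−0.0210) = 8.15 rad/s.
Peak time t_p = π/ω_d = π/8.15 = 0.385 s.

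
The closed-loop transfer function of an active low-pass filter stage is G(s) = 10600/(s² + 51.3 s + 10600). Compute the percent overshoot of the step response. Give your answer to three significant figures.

ω_n = √10600 = 103 rad/s; ζ = 51.3/(2·103) = 0.249.
%OS = 100·exp(−πζ/√(1−ζ²)) = 44.6%.

%OS ≈ 44.6%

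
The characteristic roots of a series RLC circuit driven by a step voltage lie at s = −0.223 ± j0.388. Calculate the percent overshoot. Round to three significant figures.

|pole| = ω_n = √(0.223² + 0.388²) = 0.448 rad/s; ζ = cos θ = σ/ω_n = 0.498.
Overshoot: exp(−π·0.498/√(1−0.498²)) = 0.164, i.e. 16.4%.

%OS ≈ 16.4%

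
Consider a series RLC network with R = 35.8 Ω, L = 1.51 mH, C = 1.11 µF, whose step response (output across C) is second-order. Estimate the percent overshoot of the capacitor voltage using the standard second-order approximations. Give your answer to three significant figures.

%OS ≈ 17.5%

For a series RLC circuit (capacitor voltage as output), ω_n = 1/√(LC) = 1/√(1.51 mH · 1.11 µF) = 24400 rad/s.
ζ = (R/2)·√(C/L) = (35.8/2)·√(1.11 µF/1.51 mH) = 0.485.
%OS = 100·exp(−πζ/√(1−ζ²)) = 17.5%.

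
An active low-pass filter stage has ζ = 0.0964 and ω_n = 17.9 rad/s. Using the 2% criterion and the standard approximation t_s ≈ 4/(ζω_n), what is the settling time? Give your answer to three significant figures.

t_s ≈ 2.32 s

t_s ≈ 4/(ζω_n) = 4/(0.0964 × 17.9) = 2.32 s.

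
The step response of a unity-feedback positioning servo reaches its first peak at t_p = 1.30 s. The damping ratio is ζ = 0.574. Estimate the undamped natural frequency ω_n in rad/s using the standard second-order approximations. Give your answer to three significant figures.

Peak time t_p = π/ω_d, so ω_d = π/t_p = π/1.30 = 2.42 rad/s.
ω_n = ω_d/√(1−ζ²) = 2.42/√0.671 = 2.95 rad/s.

ω_n ≈ 2.95 rad/s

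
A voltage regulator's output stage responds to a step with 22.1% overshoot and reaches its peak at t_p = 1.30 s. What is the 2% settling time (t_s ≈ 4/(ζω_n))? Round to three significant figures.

t_s ≈ 3.44 s

The overshoot fixes ζ = −ln(OS)/√(π²+ln²(OS)) = 0.433.
t_p = π/ω_d ⇒ ω_d = 2.42 rad/s; then ω_n = ω_d/√(1−ζ²) = 2.68 rad/s.
t_s ≈ 4/(ζω_n) = 4/(0.433·2.68) = 3.44 s.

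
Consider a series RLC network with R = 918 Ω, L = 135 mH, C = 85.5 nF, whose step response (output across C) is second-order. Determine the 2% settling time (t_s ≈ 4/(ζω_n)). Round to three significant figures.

t_s ≈ 0.00118 s

For a series RLC circuit (capacitor voltage as output), ω_n = 1/√(LC) = 1/√(135 mH · 85.5 nF) = 9310 rad/s.
ζ = (R/2)·√(C/L) = (918/2)·√(85.5 nF/135 mH) = 0.365.
t_s ≈ 4/(ζω_n) = 0.00118 s.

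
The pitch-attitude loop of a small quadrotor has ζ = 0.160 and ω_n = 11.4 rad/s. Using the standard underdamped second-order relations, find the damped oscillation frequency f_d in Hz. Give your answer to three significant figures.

f_d ≈ 1.79 Hz

ω_d = ω_n√(1−ζ²) = 11.4·√0.974 = 11.3 rad/s.
f_d = ω_d/(2π) = 1.79 Hz.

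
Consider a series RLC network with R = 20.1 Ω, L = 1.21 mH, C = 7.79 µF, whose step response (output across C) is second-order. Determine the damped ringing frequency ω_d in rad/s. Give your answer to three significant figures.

ω_d ≈ 6090 rad/s

For a series RLC circuit (capacitor voltage as output), ω_n = 1/√(LC) = 1/√(1.21 mH · 7.79 µF) = 10300 rad/s.
ζ = (R/2)·√(C/L) = (20.1/2)·√(7.79 µF/1.21 mH) = 0.806.
The damped frequency ω_d = ω_n√(1−ζ²) = 6090 rad/s.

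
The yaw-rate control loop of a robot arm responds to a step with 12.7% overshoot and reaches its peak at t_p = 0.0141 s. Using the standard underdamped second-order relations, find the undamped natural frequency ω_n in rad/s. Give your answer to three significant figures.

ω_n ≈ 267 rad/s

From the overshoot, ζ = −ln(OS)/√(π²+ln²(OS)) = 0.549.
From t_p = π/ω_d, ω_d = π/0.0141 = 223 rad/s, so ω_n = ω_d/√(1−ζ²) = 267 rad/s.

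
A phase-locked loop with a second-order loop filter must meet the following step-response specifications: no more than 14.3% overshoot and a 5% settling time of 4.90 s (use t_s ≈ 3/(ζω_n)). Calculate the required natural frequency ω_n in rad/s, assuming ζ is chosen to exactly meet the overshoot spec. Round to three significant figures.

ω_n ≈ 1.16 rad/s

From %OS = 100·exp(−πζ/√(1−ζ²)), invert to get ζ = −ln(OS)/√(π² + ln²(OS)) with OS = 0.143.
−ln 0.143 = 1.945, so ζ = 1.945/√(π² + 3.783) = 0.526.
Then ω_n = 3/(ζ t_s) = 3/(0.526 × 4.90) = 1.16 rad/s.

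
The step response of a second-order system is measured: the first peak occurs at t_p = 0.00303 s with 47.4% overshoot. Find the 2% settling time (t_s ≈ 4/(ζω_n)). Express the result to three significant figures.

t_s ≈ 0.0162 s

ζ from %OS: ζ = |ln 0.474|/√(π²+ln²0.474) = 0.231.
t_p = π/ω_d ⇒ ω_d = 1040 rad/s; then ω_n = ω_d/√(1−ζ²) = 1070 rad/s.
t_s ≈ 4/(ζω_n) = 4/(0.231·1070) = 0.0162 s.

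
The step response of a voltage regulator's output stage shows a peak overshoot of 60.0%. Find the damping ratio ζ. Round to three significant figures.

Inverting the overshoot relation: ζ = |ln 0.600|/√(π² + ln²0.600) = 0.160.

ζ ≈ 0.160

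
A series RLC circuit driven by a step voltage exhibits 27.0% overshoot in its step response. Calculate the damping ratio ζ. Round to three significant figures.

ζ ≈ 0.385

ζ = −ln(OS)/√(π² + (ln OS)²). With OS = 0.270, ln OS = −1.309 and ζ = 1.309/3.404 = 0.385.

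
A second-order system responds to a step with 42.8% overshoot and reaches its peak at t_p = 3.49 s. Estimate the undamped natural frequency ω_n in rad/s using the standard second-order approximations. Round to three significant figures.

The overshoot fixes ζ = −ln(OS)/√(π²+ln²(OS)) = 0.261.
t_p = π/ω_d ⇒ ω_d = 0.900 rad/s; then ω_n = ω_d/√(1−ζ²) = 0.932 rad/s.

ω_n ≈ 0.932 rad/s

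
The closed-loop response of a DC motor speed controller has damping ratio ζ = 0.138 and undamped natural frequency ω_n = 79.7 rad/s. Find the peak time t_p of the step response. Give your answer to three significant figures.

The damped frequency is ω_d = ω_n√(1−ζ²) = 79.7·√(1−0.0190) = 78.9 rad/s.
Peak time t_p = π/ω_d = π/78.9 = 0.0398 s.

t_p ≈ 0.0398 s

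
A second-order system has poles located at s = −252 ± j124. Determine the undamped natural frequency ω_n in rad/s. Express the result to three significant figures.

The poles are at −σ ± jω_d with σ = 252 and ω_d = 124, so ω_n = √(σ²+ω_d²) = 281 rad/s and ζ = σ/ω_n = 0.897.

ω_n ≈ 281 rad/s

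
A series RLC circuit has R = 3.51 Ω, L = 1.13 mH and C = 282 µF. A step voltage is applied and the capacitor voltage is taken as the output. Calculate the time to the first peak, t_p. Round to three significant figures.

For a series RLC circuit (capacitor voltage as output), ω_n = 1/√(LC) = 1/√(1.13 mH · 282 µF) = 1770 rad/s.
ζ = (R/2)·√(C/L) = (3.51/2)·√(282 µF/1.13 mH) = 0.877.
The damped frequency ω_d = ω_n√(1−ζ²) = 852 rad/s. t_p = π/ω_d = 0.00369 s.

t_p ≈ 0.00369 s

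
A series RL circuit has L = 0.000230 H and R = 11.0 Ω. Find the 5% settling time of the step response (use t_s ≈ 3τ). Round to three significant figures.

t_s ≈ 0.0000627 s

τ = L/R = 0.000230/11.0 = 0.0000209 s.
t_s ≈ 3τ = 0.0000627 s.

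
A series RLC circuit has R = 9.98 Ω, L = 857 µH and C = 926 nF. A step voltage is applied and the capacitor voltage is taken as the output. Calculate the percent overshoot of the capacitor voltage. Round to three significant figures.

%OS ≈ 59.3%

For a series RLC circuit (capacitor voltage as output), ω_n = 1/√(LC) = 1/√(857 µH · 926 nF) = 35500 rad/s.
ζ = (R/2)·√(C/L) = (9.98/2)·√(926 nF/857 µH) = 0.164.
%OS = 100 e^{−πζ/√(1−ζ²)} with ζ = 0.164 gives 59.3%.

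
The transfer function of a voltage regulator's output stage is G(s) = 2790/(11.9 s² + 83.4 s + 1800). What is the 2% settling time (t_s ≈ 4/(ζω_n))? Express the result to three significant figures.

Dividing through by 11.9: denominator becomes s² + 7.008 s + 151.3.
So ω_n = √151.3 = 12.3 rad/s and ζ = 7.008/(2·12.3) = 0.285.
t_s ≈ 4/(ζω_n) = 1.14 s.

t_s ≈ 1.14 s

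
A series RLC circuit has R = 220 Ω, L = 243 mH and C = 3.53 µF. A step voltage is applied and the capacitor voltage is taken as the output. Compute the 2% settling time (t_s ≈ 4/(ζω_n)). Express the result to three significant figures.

t_s ≈ 0.00884 s

For a series RLC circuit (capacitor voltage as output), ω_n = 1/√(LC) = 1/√(243 mH · 3.53 µF) = 1080 rad/s.
ζ = (R/2)·√(C/L) = (220/2)·√(3.53 µF/243 mH) = 0.419.
t_s ≈ 4/(ζω_n) = 0.00884 s.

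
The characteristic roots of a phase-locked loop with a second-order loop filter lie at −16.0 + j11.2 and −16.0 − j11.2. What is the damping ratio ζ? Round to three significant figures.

With σ = 16.0, ω_d = 11.2: ω_n = √(σ²+ω_d²) = 19.5 rad/s, ζ = σ/ω_n = 0.819.

ζ ≈ 0.819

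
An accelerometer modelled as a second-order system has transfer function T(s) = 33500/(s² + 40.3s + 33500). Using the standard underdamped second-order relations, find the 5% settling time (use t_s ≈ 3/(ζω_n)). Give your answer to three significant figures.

t_s ≈ 0.149 s

Matching coefficients with s² + 2ζω_n s + ω_n² gives ω_n² = 33500 ⇒ ω_n = 183 rad/s, and ζ = 40.3/(2ω_n) = 0.110.
t_s ≈ 3/(ζω_n) = 3/(0.110·183) = 0.149 s.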